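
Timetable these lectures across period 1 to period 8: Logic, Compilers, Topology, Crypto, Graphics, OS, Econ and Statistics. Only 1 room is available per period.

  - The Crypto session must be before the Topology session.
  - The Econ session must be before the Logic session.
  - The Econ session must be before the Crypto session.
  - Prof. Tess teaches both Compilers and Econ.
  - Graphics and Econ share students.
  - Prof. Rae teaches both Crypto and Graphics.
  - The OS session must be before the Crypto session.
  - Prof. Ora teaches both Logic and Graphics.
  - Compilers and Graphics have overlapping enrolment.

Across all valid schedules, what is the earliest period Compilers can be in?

period 1

Compilers at period 1 is achievable: Econ=period 2, Graphics=period 7, Crypto=period 4, Statistics=period 8, Topology=period 6, Logic=period 5, Compilers=period 1, OS=period 3.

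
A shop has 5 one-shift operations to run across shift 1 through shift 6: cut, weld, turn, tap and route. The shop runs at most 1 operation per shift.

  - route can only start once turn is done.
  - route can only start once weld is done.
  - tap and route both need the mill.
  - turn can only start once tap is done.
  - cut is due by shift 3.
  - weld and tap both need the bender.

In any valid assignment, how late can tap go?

shift 4

Downstream work caps tap at shift 4.
tap at shift 4 is achievable: cut -> shift 1, tap -> shift 4, turn -> shift 5, route -> shift 6, weld -> shift 2.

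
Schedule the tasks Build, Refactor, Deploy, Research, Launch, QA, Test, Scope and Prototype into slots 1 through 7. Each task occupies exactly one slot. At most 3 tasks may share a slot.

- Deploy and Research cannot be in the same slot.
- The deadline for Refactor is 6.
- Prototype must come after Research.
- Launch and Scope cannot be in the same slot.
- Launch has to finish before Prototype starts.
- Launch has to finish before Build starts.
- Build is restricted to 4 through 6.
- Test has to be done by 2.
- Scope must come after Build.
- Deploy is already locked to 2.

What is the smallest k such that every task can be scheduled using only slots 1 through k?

The precedence chain requires at least 3 distinct slots.
With at most 3 per slot and 9 tasks, at least 3 slots are needed.
Propagating the time windows through the other constraints, Scope can't land before 5, so the schedule must run through at least slot 5.
5 works (last occupied slot: 5): for example Deploy=2; Prototype=2; QA=3; Scope=5; Test=1; Refactor=2; Build=4; Launch=1; Research=1.

5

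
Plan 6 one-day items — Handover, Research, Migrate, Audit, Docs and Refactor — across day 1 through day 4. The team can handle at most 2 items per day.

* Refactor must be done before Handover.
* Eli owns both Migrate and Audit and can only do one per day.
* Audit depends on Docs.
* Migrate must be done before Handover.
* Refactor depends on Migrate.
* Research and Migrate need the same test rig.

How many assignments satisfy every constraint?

Splitting on Handover: it can be day 3 (12), day 4 (33). Listing each branch's schedules as (Research, Migrate, Audit, Docs, Refactor) by day number:
Handover=day 3: (2,1,3,1,2) (2,1,4,1,2) (2,1,4,3,2) (3,1,2,1,2) (3,1,4,1,2) (3,1,4,2,2) (4,1,2,1,2) (4,1,3,1,2) (4,1,3,2,2) (4,1,4,1,2) (4,1,4,2,2) (4,1,4,3,2) — 12.
Handover=day 4: (1,2,3,1,3) (1,2,3,2,3) (1,2,4,1,3) (1,2,4,2,3) (1,2,4,3,3) (2,1,2,1,3) (2,1,3,1,2) (2,1,3,1,3) (2,1,3,2,3) (2,1,4,1,2) (2,1,4,1,3) (2,1,4,2,3) (2,1,4,3,2) (2,1,4,3,3) (3,1,2,1,2) (3,1,2,1,3) (3,1,3,1,2) (3,1,3,2,2) (3,1,4,1,2) (3,1,4,1,3) (3,1,4,2,2) (3,1,4,2,3) (3,1,4,3,2) (3,2,4,1,3) (3,2,4,2,3) (4,1,2,1,2) (4,1,2,1,3) (4,1,3,1,2) (4,1,3,1,3) (4,1,3,2,2) (4,1,3,2,3) (4,2,3,1,3) (4,2,3,2,3) — 33.
Summing: 12 + 33 = 45.

45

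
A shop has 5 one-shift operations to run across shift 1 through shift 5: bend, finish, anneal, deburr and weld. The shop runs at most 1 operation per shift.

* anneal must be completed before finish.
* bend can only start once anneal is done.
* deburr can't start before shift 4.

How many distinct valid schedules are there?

Splitting on bend: it can be shift 2 (4), shift 3 (6), shift 4 (3), shift 5 (3). Listing each branch's schedules as (finish, anneal, deburr, weld) by shift number:
bend=shift 2: (3,1,4,5) (3,1,5,4) (4,1,5,3) (5,1,4,3) — 4.
bend=shift 3: (2,1,4,5) (2,1,5,4) (4,1,5,2) (4,2,5,1) (5,1,4,2) (5,2,4,1) — 6.
bend=shift 4: (2,1,5,3) (3,1,5,2) (3,2,5,1) — 3.
bend=shift 5: (2,1,4,3) (3,1,4,2) (3,2,4,1) — 3.
Summing: 4 + 6 + 3 + 3 = 16.

16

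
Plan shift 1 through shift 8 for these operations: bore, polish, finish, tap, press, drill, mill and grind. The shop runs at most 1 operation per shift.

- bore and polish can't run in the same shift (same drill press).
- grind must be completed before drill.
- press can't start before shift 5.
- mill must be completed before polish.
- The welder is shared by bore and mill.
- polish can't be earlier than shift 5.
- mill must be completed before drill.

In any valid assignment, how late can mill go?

Downstream work caps mill at shift 7.
mill at shift 6 is achievable: finish in shift 3; bore in shift 2; mill in shift 6; drill in shift 8; press in shift 5; tap in shift 4; grind in shift 1; polish in shift 7.
Nothing later works — the conflict and capacity constraints rule out every shift after shift 6.

shift 6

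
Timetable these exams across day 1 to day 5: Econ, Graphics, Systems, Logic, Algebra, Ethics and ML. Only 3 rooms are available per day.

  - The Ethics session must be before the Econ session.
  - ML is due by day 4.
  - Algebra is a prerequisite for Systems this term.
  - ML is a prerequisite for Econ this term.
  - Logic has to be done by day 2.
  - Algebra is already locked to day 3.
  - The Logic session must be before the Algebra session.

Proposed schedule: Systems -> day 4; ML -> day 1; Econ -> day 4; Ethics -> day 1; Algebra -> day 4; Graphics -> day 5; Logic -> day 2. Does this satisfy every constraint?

The Ethics session must be before the Econ session — holds.
The Logic session must be before the Algebra session — holds.
Logic has to be done by day 2 — holds.
ML is a prerequisite for Econ this term — holds.
ML is due by day 4 — holds.
Algebra is a prerequisite for Systems this term — violated.
Only 3 rooms are available per day — holds.
Algebra is already locked to day 3 — violated.

Invalid. Algebra is already locked to day 3.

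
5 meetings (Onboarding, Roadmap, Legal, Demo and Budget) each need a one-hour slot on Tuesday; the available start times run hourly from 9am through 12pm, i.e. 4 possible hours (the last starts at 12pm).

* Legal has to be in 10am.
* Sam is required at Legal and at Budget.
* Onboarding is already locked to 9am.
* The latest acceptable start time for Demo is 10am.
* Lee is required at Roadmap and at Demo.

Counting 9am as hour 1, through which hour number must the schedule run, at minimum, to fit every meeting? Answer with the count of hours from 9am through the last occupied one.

Legal can't be placed before 10am — that is hour 2 counting from 9am — so the schedule must run through at least 2 hours.
2 works (last occupied hour: 10am): for example Roadmap=9am; Legal=10am; Onboarding=9am; Demo=10am; Budget=9am.

2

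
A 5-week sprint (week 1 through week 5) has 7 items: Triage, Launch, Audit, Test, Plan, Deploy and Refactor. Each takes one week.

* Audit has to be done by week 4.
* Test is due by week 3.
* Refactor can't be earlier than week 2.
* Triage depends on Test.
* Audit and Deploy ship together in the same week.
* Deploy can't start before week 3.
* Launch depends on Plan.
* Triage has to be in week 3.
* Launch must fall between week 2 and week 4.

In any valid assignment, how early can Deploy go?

Deploy is available from week 3; Deploy must be in the same week as Audit, which can't be after week 4, so Deploy is at most week 4.
Deploy at week 3 is achievable: Refactor in week 2; Test in week 1; Launch in week 2; Deploy in week 3; Audit in week 3; Triage in week 3; Plan in week 1.

week 3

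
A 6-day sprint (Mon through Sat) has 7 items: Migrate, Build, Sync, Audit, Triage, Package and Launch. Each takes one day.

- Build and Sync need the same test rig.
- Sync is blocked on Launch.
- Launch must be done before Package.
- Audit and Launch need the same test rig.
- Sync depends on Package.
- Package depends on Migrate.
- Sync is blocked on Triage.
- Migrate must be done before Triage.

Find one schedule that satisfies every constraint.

Audit -> Tue, Sync -> Wed, Build -> Mon, Migrate -> Mon, Triage -> Tue, Package -> Tue, Launch -> Mon

Checking: Package(Tue) before Sync(Wed); Launch(Mon) before Sync(Wed); Migrate(Mon) before Package(Tue); Triage(Tue) before Sync(Wed); Launch(Mon) before Package(Tue); Migrate(Mon) before Triage(Tue); Audit(Tue) != Launch(Mon); Build(Mon) != Sync(Wed).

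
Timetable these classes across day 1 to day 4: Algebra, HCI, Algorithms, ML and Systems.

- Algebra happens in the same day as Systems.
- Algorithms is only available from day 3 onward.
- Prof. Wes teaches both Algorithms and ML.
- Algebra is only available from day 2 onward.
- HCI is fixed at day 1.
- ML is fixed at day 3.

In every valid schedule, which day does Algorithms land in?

day 4

Algorithms's window is day 3–day 4.
ML is fixed at day 3, and Algorithms can't share a day with ML.
So Algorithms must be day 4.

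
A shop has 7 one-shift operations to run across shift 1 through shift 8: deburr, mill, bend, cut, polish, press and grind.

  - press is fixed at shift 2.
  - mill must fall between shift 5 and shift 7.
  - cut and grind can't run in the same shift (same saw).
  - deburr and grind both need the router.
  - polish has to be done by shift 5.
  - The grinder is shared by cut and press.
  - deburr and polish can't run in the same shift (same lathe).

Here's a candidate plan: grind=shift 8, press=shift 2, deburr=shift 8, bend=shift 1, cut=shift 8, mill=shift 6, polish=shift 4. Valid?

No — it violates: deburr and grind both need the router

mill must fall between shift 5 and shift 7 — holds.
deburr and grind both need the router — violated.
The grinder is shared by cut and press — holds.
press is fixed at shift 2 — holds.
polish has to be done by shift 5 — holds.
deburr and polish can't run in the same shift (same lathe) — holds.
cut and grind can't run in the same shift (same saw) — violated.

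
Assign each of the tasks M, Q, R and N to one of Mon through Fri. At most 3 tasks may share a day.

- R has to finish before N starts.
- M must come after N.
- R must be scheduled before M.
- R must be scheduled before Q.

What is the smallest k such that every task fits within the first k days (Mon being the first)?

3 days

The precedence chain requires at least 3 distinct days.
With at most 3 per day and 4 tasks, at least 2 days are needed.
3 works (last occupied day: Wed): for example M in Wed; N in Tue; R in Mon; Q in Tue.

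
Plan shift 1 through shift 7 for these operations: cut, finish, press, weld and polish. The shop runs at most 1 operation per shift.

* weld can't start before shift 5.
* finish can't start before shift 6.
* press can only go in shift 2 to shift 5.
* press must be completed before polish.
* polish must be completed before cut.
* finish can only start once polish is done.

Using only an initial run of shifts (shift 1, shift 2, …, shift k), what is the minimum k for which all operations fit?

The precedence chain requires at least 3 distinct shifts.
With at most 1 per shift and 5 operations, at least 5 shifts are needed.
finish can't be placed before shift 6, so the schedule must run through at least shift 6.
6 works (last occupied shift: shift 6): for example finish=shift 6, weld=shift 5, polish=shift 3, press=shift 2, cut=shift 4.

6 shifts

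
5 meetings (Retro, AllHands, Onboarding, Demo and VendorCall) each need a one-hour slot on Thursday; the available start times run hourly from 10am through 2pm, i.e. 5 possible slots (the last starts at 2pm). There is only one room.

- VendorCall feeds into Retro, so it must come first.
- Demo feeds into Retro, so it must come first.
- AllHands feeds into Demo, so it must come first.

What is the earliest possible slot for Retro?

1pm

Precedence pushes Retro to at least 12pm.
Retro at 1pm is achievable: Onboarding -> 2pm, Retro -> 1pm, AllHands -> 10am, Demo -> 11am, VendorCall -> 12pm.
Nothing earlier works — the capacity limit rule out every slot before 1pm.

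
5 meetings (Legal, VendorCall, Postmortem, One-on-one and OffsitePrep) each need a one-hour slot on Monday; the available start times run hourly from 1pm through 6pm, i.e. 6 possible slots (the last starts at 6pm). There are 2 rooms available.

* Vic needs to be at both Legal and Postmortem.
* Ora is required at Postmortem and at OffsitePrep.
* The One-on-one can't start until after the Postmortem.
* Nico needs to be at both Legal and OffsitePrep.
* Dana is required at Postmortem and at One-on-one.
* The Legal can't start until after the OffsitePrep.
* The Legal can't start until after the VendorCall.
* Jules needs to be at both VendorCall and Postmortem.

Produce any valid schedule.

Postmortem in 3pm; Legal in 2pm; One-on-one in 4pm; VendorCall in 1pm; OffsitePrep in 1pm

Checking: VendorCall(1pm) before Legal(2pm); Postmortem(3pm) before One-on-one(4pm); OffsitePrep(1pm) before Legal(2pm); Postmortem(3pm) != One-on-one(4pm); VendorCall(1pm) != Postmortem(3pm); Legal(2pm) != OffsitePrep(1pm); Postmortem(3pm) != OffsitePrep(1pm); Legal(2pm) != Postmortem(3pm); max 2 per slot (cap 2).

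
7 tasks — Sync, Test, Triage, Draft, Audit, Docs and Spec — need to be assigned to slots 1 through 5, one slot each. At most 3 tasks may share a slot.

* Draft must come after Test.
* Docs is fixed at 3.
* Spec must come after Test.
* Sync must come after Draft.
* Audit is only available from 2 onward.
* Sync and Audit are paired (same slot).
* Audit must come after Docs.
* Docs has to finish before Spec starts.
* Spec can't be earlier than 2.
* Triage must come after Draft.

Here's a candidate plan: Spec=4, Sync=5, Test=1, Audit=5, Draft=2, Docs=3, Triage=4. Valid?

Yes

Spec must come after Test — holds.
Sync must come after Draft — holds.
Docs is fixed at 3 — holds.
Docs has to finish before Spec starts — holds.
Audit is only available from 2 onward — holds.
At most 3 tasks may share a slot — holds.
Triage must come after Draft — holds.
Draft must come after Test — holds.
Sync and Audit are paired (same slot) — holds.
Spec can't be earlier than 2 — holds.
Audit must come after Docs — holds.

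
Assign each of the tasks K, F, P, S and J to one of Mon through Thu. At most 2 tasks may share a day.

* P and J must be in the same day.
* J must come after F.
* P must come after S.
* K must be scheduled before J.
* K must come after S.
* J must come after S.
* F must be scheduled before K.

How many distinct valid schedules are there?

6

Splitting on K: it can be Tue (2), Wed (4). Listing each branch's schedules as (F, P, S, J):
K=Tue: (Mon,Wed,Mon,Wed) (Mon,Thu,Mon,Thu) — 2.
K=Wed: (Mon,Thu,Mon,Thu) (Mon,Thu,Tue,Thu) (Tue,Thu,Mon,Thu) (Tue,Thu,Tue,Thu) — 4.
Summing: 2 + 4 = 6.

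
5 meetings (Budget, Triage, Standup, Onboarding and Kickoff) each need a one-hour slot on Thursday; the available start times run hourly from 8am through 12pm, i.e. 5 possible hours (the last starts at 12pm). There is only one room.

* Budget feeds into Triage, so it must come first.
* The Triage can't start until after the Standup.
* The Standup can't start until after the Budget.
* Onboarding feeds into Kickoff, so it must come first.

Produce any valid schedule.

Kickoff=12pm, Budget=8am, Onboarding=11am, Triage=10am, Standup=9am

Checking: Budget(8am) before Standup(9am); Onboarding(11am) before Kickoff(12pm); Standup(9am) before Triage(10am); Budget(8am) before Triage(10am); max 1 per hour (cap 1).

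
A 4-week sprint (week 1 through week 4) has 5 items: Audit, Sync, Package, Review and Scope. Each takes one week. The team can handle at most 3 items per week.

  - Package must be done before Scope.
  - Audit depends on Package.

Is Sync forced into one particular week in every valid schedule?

No

Sync can be week 1 (e.g. Review -> week 1; Sync -> week 1; Scope -> week 2; Audit -> week 2; Package -> week 1) or week 2 (e.g. Scope=week 2; Audit=week 2; Review=week 1; Sync=week 2; Package=week 1).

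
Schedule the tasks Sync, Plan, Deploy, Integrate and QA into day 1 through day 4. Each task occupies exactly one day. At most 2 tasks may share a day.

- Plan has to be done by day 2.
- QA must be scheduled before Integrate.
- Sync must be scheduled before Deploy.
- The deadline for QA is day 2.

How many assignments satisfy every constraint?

Splitting on Sync: it can be day 1 (18), day 2 (14), day 3 (10). Listing each branch's schedules as (Plan, Deploy, Integrate, QA) by day number:
Sync=day 1: (1,2,3,2) (1,2,4,2) (1,3,3,2) (1,3,4,2) (1,4,3,2) (1,4,4,2) (2,2,3,1) (2,2,4,1) (2,3,2,1) (2,3,3,1) (2,3,3,2) (2,3,4,1) (2,3,4,2) (2,4,2,1) (2,4,3,1) (2,4,3,2) (2,4,4,1) (2,4,4,2) — 18.
Sync=day 2: (1,3,2,1) (1,3,3,1) (1,3,3,2) (1,3,4,1) (1,3,4,2) (1,4,2,1) (1,4,3,1) (1,4,3,2) (1,4,4,1) (1,4,4,2) (2,3,3,1) (2,3,4,1) (2,4,3,1) (2,4,4,1) — 14.
Sync=day 3: (1,4,2,1) (1,4,3,1) (1,4,3,2) (1,4,4,1) (1,4,4,2) (2,4,2,1) (2,4,3,1) (2,4,3,2) (2,4,4,1) (2,4,4,2) — 10.
Summing: 18 + 14 + 10 = 42.

42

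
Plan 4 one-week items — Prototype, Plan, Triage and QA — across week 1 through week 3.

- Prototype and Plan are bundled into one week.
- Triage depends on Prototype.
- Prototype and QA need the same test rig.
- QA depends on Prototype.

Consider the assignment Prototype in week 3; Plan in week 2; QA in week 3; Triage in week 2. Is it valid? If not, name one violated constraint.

Prototype and QA need the same test rig — violated.
QA depends on Prototype — violated.
Triage depends on Prototype — violated.
Prototype and Plan are bundled into one week — violated.

No. Triage depends on Prototype is not satisfied.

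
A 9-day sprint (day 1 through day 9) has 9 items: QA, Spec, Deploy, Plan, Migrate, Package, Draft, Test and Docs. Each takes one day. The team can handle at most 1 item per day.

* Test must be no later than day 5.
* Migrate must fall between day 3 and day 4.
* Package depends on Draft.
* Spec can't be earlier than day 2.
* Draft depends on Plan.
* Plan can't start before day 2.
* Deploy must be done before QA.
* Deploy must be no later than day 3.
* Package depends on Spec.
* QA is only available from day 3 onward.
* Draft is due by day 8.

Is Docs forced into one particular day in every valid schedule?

No

Docs can be day 1 (e.g. Spec in day 8, Migrate in day 3, Test in day 4, QA in day 5, Docs in day 1, Plan in day 6, Draft in day 7, Package in day 9, Deploy in day 2) or day 2 (e.g. Docs in day 2; Deploy in day 1; Draft in day 7; Migrate in day 3; Spec in day 8; Package in day 9; Plan in day 6; QA in day 5; Test in day 4).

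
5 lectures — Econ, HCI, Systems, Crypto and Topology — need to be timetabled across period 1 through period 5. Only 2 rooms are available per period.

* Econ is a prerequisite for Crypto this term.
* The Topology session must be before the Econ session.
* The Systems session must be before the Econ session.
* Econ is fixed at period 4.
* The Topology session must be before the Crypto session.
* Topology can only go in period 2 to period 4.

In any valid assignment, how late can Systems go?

period 3

Downstream work caps Systems at period 3.
Systems at period 3 is achievable: Econ=period 4, Topology=period 2, Systems=period 3, Crypto=period 5, HCI=period 1.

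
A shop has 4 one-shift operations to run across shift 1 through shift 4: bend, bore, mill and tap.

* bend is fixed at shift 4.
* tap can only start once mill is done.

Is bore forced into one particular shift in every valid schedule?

No

bore can be shift 1 (e.g. bend -> shift 4, bore -> shift 1, tap -> shift 2, mill -> shift 1) or shift 2 (e.g. mill -> shift 1, bore -> shift 2, tap -> shift 2, bend -> shift 4).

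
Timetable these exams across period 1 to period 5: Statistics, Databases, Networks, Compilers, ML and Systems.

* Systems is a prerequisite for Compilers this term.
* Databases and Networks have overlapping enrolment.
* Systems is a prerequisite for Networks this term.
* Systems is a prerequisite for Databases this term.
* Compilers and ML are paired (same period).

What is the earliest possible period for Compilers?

period 2

Precedence pushes Compilers to at least period 2.
Compilers at period 2 is achievable: Systems=period 1; ML=period 2; Networks=period 3; Databases=period 2; Statistics=period 1; Compilers=period 2.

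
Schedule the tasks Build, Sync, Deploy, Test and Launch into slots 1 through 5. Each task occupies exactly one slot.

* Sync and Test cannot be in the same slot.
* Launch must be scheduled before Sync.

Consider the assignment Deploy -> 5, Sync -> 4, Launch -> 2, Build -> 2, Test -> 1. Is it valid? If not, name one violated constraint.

Valid

Sync and Test cannot be in the same slot — holds.
Launch must be scheduled before Sync — holds.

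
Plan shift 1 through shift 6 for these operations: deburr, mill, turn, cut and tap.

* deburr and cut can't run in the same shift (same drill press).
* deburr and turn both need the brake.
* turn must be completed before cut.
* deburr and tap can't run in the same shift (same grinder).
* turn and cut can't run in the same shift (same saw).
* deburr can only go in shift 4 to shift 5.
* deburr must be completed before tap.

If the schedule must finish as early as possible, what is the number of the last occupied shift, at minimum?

The precedence chain requires at least 2 distinct shifts.
Propagating the time windows through the other constraints, tap can't land before shift 5, so the schedule must run through at least shift 5.
5 works (last occupied shift: shift 5): for example mill -> shift 1; turn -> shift 1; cut -> shift 2; deburr -> shift 4; tap -> shift 5.

shift 5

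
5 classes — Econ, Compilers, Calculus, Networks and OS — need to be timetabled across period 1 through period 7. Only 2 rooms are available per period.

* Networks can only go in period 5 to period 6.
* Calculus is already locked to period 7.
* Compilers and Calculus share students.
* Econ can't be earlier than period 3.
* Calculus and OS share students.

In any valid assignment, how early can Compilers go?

period 1

Compilers at period 1 is achievable: Compilers -> period 1, OS -> period 1, Calculus -> period 7, Networks -> period 5, Econ -> period 3.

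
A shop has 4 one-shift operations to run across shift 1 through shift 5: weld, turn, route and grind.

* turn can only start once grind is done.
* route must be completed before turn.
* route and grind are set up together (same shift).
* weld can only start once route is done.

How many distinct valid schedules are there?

30

Splitting on weld: it can be shift 2 (4), shift 3 (7), shift 4 (9), shift 5 (10). Listing each branch's schedules as (turn, route, grind) by shift number:
weld=shift 2: (2,1,1) (3,1,1) (4,1,1) (5,1,1) — 4.
weld=shift 3: (2,1,1) (3,1,1) (3,2,2) (4,1,1) (4,2,2) (5,1,1) (5,2,2) — 7.
weld=shift 4: (2,1,1) (3,1,1) (3,2,2) (4,1,1) (4,2,2) (4,3,3) (5,1,1) (5,2,2) (5,3,3) — 9.
weld=shift 5: (2,1,1) (3,1,1) (3,2,2) (4,1,1) (4,2,2) (4,3,3) (5,1,1) (5,2,2) (5,3,3) (5,4,4) — 10.
Summing: 4 + 7 + 9 + 10 = 30.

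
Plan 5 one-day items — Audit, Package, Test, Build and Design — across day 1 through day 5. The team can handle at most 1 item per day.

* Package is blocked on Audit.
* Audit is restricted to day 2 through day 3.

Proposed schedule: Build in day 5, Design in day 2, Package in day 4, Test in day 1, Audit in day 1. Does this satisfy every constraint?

No. Audit is restricted to day 2 through day 3 is not satisfied.

Package is blocked on Audit — holds.
Audit is restricted to day 2 through day 3 — violated.
The team can handle at most 1 item per day — violated.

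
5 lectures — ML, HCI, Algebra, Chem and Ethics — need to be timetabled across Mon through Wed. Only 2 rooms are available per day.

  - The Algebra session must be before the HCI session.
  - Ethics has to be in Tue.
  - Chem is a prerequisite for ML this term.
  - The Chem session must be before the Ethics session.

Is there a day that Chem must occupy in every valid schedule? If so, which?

Downstream work caps Chem at Mon.
So Chem is pinned to Mon.

Mon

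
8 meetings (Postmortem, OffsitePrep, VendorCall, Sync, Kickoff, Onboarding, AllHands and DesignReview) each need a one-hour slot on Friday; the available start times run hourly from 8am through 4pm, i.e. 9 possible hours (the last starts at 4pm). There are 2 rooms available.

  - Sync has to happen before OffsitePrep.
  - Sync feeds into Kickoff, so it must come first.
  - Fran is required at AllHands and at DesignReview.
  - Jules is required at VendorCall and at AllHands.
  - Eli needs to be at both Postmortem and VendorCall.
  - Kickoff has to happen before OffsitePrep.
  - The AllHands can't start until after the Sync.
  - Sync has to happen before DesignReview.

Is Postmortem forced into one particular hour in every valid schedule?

Postmortem can be 8am (e.g. VendorCall in 11am, Onboarding in 11am, DesignReview in 10am, Postmortem in 8am, Kickoff in 9am, AllHands in 9am, OffsitePrep in 10am, Sync in 8am) or 9am (e.g. OffsitePrep in 10am; Onboarding in 11am; Kickoff in 9am; VendorCall in 8am; Postmortem in 9am; Sync in 8am; DesignReview in 11am; AllHands in 10am).

No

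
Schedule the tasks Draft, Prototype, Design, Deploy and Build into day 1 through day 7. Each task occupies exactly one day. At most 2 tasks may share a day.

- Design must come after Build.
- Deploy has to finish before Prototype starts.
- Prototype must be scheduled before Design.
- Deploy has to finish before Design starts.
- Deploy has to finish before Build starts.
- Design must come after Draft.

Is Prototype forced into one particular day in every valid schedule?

No

Prototype can be day 2 (e.g. Prototype -> day 2; Build -> day 2; Deploy -> day 1; Draft -> day 1; Design -> day 3) or day 3 (e.g. Prototype in day 3; Build in day 2; Deploy in day 1; Draft in day 1; Design in day 4).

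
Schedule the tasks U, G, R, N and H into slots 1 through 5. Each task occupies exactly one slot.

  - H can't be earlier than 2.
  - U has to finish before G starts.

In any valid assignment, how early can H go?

2

H is available from 2.
H at 2 is achievable: U in 1; H in 2; G in 2; N in 1; R in 1.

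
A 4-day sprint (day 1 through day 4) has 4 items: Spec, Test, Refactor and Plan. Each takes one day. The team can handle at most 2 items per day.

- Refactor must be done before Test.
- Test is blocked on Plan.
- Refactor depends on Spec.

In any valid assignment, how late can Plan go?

day 3

Downstream work caps Plan at day 3.
Plan at day 3 is achievable: Refactor in day 2, Test in day 4, Plan in day 3, Spec in day 1.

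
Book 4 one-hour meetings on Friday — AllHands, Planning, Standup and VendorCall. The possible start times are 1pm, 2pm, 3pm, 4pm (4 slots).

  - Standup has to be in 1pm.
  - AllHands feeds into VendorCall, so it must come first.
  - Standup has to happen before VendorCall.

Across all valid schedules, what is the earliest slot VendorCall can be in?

Precedence pushes VendorCall to at least 2pm.
VendorCall at 2pm is achievable: Standup -> 1pm, AllHands -> 1pm, Planning -> 1pm, VendorCall -> 2pm.

2pm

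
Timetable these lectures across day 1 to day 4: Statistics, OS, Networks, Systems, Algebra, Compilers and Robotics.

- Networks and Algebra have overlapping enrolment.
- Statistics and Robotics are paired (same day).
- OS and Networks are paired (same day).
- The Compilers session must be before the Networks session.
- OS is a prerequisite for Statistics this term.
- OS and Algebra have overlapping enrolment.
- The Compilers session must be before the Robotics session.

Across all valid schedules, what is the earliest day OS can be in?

OS must be in the same day as Networks, which can't be before day 2, so OS is at least day 2; downstream work caps OS at day 3.
OS at day 2 is achievable: Statistics in day 3, Systems in day 1, OS in day 2, Compilers in day 1, Robotics in day 3, Algebra in day 1, Networks in day 2.

day 2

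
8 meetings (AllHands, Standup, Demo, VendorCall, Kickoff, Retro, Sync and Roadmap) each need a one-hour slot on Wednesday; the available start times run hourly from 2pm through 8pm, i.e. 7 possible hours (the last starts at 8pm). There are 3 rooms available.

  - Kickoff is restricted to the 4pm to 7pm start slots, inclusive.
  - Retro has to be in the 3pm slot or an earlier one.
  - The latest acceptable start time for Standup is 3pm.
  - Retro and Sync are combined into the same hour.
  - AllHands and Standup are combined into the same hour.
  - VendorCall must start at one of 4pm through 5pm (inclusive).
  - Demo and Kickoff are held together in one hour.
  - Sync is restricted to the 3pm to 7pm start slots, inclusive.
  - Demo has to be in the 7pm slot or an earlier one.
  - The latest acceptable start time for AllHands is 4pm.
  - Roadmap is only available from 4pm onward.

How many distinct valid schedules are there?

38

Splitting on Demo: it can be 4pm (9), 5pm (9), 6pm (10), 7pm (10). Listing each branch's schedules as (AllHands, Standup, VendorCall, Kickoff, Retro, Sync, Roadmap):
Demo=4pm: (2pm,2pm,4pm,4pm,3pm,3pm,5pm) (2pm,2pm,4pm,4pm,3pm,3pm,6pm) (2pm,2pm,4pm,4pm,3pm,3pm,7pm) (2pm,2pm,4pm,4pm,3pm,3pm,8pm) (2pm,2pm,5pm,4pm,3pm,3pm,4pm) (2pm,2pm,5pm,4pm,3pm,3pm,5pm) (2pm,2pm,5pm,4pm,3pm,3pm,6pm) (2pm,2pm,5pm,4pm,3pm,3pm,7pm) (2pm,2pm,5pm,4pm,3pm,3pm,8pm) — 9.
Demo=5pm: (2pm,2pm,4pm,5pm,3pm,3pm,4pm) (2pm,2pm,4pm,5pm,3pm,3pm,5pm) (2pm,2pm,4pm,5pm,3pm,3pm,6pm) (2pm,2pm,4pm,5pm,3pm,3pm,7pm) (2pm,2pm,4pm,5pm,3pm,3pm,8pm) (2pm,2pm,5pm,5pm,3pm,3pm,4pm) (2pm,2pm,5pm,5pm,3pm,3pm,6pm) (2pm,2pm,5pm,5pm,3pm,3pm,7pm) (2pm,2pm,5pm,5pm,3pm,3pm,8pm) — 9.
Demo=6pm: (2pm,2pm,4pm,6pm,3pm,3pm,4pm) (2pm,2pm,4pm,6pm,3pm,3pm,5pm) (2pm,2pm,4pm,6pm,3pm,3pm,6pm) (2pm,2pm,4pm,6pm,3pm,3pm,7pm) (2pm,2pm,4pm,6pm,3pm,3pm,8pm) (2pm,2pm,5pm,6pm,3pm,3pm,4pm) (2pm,2pm,5pm,6pm,3pm,3pm,5pm) (2pm,2pm,5pm,6pm,3pm,3pm,6pm) (2pm,2pm,5pm,6pm,3pm,3pm,7pm) (2pm,2pm,5pm,6pm,3pm,3pm,8pm) — 10.
Demo=7pm: (2pm,2pm,4pm,7pm,3pm,3pm,4pm) (2pm,2pm,4pm,7pm,3pm,3pm,5pm) (2pm,2pm,4pm,7pm,3pm,3pm,6pm) (2pm,2pm,4pm,7pm,3pm,3pm,7pm) (2pm,2pm,4pm,7pm,3pm,3pm,8pm) (2pm,2pm,5pm,7pm,3pm,3pm,4pm) (2pm,2pm,5pm,7pm,3pm,3pm,5pm) (2pm,2pm,5pm,7pm,3pm,3pm,6pm) (2pm,2pm,5pm,7pm,3pm,3pm,7pm) (2pm,2pm,5pm,7pm,3pm,3pm,8pm) — 10.
Summing: 9 + 9 + 10 + 10 = 38.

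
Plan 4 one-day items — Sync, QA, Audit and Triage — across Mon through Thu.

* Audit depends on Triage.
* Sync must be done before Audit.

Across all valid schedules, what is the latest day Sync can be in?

Wed

Downstream work caps Sync at Wed.
Sync at Wed is achievable: Triage -> Mon; Sync -> Wed; QA -> Mon; Audit -> Thu.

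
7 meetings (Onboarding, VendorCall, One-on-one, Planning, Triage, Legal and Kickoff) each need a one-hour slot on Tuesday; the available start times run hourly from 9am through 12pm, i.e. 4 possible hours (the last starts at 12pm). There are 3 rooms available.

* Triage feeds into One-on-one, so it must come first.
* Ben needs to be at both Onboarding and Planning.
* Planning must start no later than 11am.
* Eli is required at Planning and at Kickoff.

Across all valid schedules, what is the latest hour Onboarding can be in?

12pm

Onboarding at 12pm is achievable: Onboarding=12pm; One-on-one=10am; Planning=9am; Triage=9am; Kickoff=10am; VendorCall=9am; Legal=10am.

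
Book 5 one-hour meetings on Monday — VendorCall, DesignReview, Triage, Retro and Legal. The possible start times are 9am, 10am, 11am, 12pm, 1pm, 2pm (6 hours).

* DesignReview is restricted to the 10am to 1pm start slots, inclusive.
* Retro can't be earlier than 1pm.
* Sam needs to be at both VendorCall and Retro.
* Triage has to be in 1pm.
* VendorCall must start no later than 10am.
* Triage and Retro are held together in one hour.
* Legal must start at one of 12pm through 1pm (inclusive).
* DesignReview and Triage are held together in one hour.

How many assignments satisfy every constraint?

Enumerating: Retro -> 1pm; DesignReview -> 1pm; VendorCall -> 9am; Triage -> 1pm; Legal -> 12pm | Triage in 1pm, VendorCall in 9am, Legal in 1pm, DesignReview in 1pm, Retro in 1pm | Triage -> 1pm, VendorCall -> 10am, DesignReview -> 1pm, Retro -> 1pm, Legal -> 12pm | VendorCall in 10am; Legal in 1pm; DesignReview in 1pm; Retro in 1pm; Triage in 1pm.

4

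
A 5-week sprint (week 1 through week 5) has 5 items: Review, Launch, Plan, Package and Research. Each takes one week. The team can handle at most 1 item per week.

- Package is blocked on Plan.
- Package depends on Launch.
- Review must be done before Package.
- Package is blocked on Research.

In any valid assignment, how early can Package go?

Precedence pushes Package to at least week 2.
Package at week 5 is achievable: Review -> week 1; Package -> week 5; Research -> week 4; Plan -> week 3; Launch -> week 2.
Nothing earlier works — the capacity limit rule out every week before week 5.

week 5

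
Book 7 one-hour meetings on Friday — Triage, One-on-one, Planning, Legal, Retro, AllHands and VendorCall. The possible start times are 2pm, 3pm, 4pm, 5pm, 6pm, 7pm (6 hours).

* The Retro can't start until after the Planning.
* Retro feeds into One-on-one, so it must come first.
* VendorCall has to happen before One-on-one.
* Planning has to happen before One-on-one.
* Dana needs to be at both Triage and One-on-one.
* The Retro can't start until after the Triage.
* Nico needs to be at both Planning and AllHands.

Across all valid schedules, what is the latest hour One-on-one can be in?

7pm

Precedence pushes One-on-one to at least 4pm.
One-on-one at 7pm is achievable: Planning in 2pm, One-on-one in 7pm, AllHands in 3pm, VendorCall in 2pm, Triage in 2pm, Legal in 2pm, Retro in 3pm.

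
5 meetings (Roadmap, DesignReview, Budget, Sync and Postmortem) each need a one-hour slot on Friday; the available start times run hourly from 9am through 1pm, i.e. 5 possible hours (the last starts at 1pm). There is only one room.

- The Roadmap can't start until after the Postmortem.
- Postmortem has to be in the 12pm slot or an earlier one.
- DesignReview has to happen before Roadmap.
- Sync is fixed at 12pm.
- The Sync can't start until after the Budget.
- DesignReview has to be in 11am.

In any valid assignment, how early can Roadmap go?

1pm

Precedence pushes Roadmap to at least 12pm.
Roadmap at 1pm is achievable: Sync=12pm, Postmortem=9am, Budget=10am, Roadmap=1pm, DesignReview=11am.
Nothing earlier works — the capacity limit rule out every hour before 1pm.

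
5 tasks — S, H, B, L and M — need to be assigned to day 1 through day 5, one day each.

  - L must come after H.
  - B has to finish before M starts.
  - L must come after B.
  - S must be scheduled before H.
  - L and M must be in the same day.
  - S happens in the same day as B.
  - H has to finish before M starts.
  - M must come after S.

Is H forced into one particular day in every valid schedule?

H can be day 2 (e.g. S -> day 1; M -> day 3; B -> day 1; H -> day 2; L -> day 3) or day 3 (e.g. L -> day 4; B -> day 1; M -> day 4; S -> day 1; H -> day 3).

No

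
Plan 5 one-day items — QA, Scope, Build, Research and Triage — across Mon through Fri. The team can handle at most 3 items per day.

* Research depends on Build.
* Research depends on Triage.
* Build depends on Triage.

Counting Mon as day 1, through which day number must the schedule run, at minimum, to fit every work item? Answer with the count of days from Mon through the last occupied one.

The precedence chain requires at least 3 distinct days.
With at most 3 per day and 5 work items, at least 2 days are needed.
3 works (last occupied day: Wed): for example Research -> Wed; Triage -> Mon; Build -> Tue; Scope -> Mon; QA -> Mon.

3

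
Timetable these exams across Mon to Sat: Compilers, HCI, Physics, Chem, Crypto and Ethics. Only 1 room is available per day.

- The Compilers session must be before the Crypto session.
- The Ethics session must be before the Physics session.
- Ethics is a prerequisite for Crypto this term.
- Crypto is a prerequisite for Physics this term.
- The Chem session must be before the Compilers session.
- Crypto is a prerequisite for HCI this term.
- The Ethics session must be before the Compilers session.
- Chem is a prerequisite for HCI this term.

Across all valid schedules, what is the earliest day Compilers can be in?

Wed

Precedence pushes Compilers to at least Tue; downstream work caps Compilers at Thu.
Compilers at Wed is achievable: Physics=Sat, Compilers=Wed, HCI=Fri, Ethics=Mon, Crypto=Thu, Chem=Tue.
Nothing earlier works — the capacity limit rule out every day before Wed.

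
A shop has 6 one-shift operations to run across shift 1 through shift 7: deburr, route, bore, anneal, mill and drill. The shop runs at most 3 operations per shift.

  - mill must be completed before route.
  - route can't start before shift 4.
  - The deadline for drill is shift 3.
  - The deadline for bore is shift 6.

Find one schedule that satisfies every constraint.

mill=shift 1, bore=shift 1, deburr=shift 2, anneal=shift 2, drill=shift 1, route=shift 4

Checking: mill(shift 1) before route(shift 4); bore=shift 1 in [shift 1,shift 6]; drill=shift 1 in [shift 1,shift 3]; route=shift 4 in [shift 4,shift 7]; max 3 per shift (cap 3).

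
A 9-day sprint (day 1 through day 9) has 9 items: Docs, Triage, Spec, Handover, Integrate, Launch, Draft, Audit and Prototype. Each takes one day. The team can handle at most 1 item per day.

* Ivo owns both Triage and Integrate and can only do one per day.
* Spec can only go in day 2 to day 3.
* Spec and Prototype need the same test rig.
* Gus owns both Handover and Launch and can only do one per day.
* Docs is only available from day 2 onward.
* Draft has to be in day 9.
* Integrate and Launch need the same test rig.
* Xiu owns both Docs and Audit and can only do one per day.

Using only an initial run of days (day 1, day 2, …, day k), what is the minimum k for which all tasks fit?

With at most 1 per day and 9 tasks, at least 9 days are needed.
Draft can't be placed before day 9, so the schedule must run through at least day 9.
9 works (last occupied day: day 9): for example Launch=day 6; Draft=day 9; Handover=day 4; Integrate=day 5; Prototype=day 8; Audit=day 7; Triage=day 1; Docs=day 3; Spec=day 2.

9 days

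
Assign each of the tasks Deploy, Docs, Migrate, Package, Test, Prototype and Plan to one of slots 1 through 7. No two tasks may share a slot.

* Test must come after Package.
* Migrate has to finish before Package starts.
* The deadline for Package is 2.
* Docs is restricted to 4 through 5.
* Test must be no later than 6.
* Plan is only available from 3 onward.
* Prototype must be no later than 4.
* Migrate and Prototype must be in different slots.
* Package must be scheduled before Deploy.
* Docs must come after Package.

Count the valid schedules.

12

Splitting on Deploy: it can be 3 (1), 4 (1), 5 (1), 6 (3), 7 (6). Listing each branch's schedules as (Docs, Migrate, Package, Test, Prototype, Plan):
Deploy=3: (5,1,2,6,4,7) — 1.
Deploy=4: (5,1,2,6,3,7) — 1.
Deploy=5: (4,1,2,6,3,7) — 1.
Deploy=6: (4,1,2,5,3,7) (5,1,2,3,4,7) (5,1,2,4,3,7) — 3.
Deploy=7: (4,1,2,5,3,6) (4,1,2,6,3,5) (5,1,2,3,4,6) (5,1,2,4,3,6) (5,1,2,6,3,4) (5,1,2,6,4,3) — 6.
Summing: 1 + 1 + 1 + 3 + 6 = 12.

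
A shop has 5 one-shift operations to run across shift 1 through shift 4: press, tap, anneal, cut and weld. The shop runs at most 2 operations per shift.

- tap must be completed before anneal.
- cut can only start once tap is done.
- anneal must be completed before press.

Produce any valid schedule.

cut=shift 2, weld=shift 1, tap=shift 1, anneal=shift 2, press=shift 3

Checking: tap(shift 1) before cut(shift 2); tap(shift 1) before anneal(shift 2); anneal(shift 2) before press(shift 3); max 2 per shift (cap 2).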